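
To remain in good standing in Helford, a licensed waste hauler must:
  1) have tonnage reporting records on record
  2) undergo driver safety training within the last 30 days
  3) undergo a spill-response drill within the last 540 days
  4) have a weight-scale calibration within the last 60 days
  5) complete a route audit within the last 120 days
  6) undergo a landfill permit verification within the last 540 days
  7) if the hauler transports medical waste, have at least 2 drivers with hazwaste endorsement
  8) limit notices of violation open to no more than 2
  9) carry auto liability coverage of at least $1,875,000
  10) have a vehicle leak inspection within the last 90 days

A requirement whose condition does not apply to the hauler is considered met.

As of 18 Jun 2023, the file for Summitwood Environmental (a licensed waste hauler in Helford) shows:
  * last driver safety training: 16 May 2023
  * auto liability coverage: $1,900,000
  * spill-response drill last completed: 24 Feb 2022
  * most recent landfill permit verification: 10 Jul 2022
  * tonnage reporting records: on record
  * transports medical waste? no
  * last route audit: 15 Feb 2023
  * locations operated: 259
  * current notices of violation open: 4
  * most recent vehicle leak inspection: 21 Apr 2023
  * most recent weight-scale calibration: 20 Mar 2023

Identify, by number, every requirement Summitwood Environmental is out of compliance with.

2, 4, 5, 8

1. tonnage reporting records present → met
2. driver safety training 33 days ago vs limit 30 → not met
3. spill-response drill 479 days ago vs limit 540 → met
4. weight-scale calibration 90 days ago vs limit 60 → not met
5. route audit 123 days ago vs limit 120 → not met
6. landfill permit verification 343 days ago vs limit 540 → met
7. condition 'transports medical waste' does not hold → requirement n/a → met
8. notices of violation open 4 > 2 → not met
9. auto liability coverage $1,900,000 ≥ $1,875,000 → met
10. vehicle leak inspection 58 days ago vs limit 90 → met
Not met: 2, 4, 5, 8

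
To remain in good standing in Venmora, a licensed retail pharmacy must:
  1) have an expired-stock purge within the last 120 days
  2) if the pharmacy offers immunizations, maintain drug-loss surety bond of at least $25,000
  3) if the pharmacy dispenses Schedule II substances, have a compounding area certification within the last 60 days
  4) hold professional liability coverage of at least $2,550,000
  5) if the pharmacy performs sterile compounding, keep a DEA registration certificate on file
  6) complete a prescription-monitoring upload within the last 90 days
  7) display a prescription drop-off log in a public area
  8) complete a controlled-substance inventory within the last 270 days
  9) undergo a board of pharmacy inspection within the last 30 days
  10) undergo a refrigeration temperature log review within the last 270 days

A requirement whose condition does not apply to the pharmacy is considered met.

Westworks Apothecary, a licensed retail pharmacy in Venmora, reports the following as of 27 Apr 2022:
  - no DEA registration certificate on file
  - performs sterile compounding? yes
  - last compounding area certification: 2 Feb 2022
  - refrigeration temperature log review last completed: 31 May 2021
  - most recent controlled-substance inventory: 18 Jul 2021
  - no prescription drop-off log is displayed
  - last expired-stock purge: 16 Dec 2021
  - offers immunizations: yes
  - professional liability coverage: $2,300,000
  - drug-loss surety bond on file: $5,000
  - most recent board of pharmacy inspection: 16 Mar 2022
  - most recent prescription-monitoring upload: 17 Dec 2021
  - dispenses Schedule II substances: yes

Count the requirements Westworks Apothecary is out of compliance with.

1. expired-stock purge 132 days ago vs limit 120 → not met
2. condition 'offers immunizations' holds; drug-loss surety bond $5,000 < $25,000 → not met
3. condition 'dispenses Schedule II substances' holds; compounding area certification 84 days ago vs limit 60 → not met
4. professional liability coverage $2,300,000 < $2,550,000 → not met
5. condition 'performs sterile compounding' holds; DEA registration certificate absent → not met
6. prescription-monitoring upload 131 days ago vs limit 90 → not met
7. prescription drop-off log absent → not met
8. controlled-substance inventory 283 days ago vs limit 270 → not met
9. board of pharmacy inspection 42 days ago vs limit 30 → not met
10. refrigeration temperature log review 331 days ago vs limit 270 → not met
Not met: 10 of 10

10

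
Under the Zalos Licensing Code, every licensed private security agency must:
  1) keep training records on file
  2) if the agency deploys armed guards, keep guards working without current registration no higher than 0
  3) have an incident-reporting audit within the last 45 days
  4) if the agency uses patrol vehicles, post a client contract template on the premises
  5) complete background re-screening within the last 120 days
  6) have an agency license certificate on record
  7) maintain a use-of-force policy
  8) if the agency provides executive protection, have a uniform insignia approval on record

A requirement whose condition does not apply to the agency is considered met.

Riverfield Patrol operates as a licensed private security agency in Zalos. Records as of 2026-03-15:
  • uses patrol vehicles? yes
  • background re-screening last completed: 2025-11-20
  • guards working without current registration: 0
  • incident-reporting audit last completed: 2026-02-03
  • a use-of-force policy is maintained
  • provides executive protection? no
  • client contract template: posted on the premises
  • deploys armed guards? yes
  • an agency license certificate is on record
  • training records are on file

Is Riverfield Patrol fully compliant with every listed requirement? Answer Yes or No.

1. training records present → met
2. condition 'deploys armed guards' holds; guards working without current registration 0 ≤ 0 → met
3. incident-reporting audit 40 days ago vs limit 45 → met
4. condition 'uses patrol vehicles' holds; client contract template present → met
5. background re-screening 115 days ago vs limit 120 → met
6. agency license certificate present → met
7. use-of-force policy present → met
8. condition 'provides executive protection' does not hold → requirement n/a → met
All met.

Yes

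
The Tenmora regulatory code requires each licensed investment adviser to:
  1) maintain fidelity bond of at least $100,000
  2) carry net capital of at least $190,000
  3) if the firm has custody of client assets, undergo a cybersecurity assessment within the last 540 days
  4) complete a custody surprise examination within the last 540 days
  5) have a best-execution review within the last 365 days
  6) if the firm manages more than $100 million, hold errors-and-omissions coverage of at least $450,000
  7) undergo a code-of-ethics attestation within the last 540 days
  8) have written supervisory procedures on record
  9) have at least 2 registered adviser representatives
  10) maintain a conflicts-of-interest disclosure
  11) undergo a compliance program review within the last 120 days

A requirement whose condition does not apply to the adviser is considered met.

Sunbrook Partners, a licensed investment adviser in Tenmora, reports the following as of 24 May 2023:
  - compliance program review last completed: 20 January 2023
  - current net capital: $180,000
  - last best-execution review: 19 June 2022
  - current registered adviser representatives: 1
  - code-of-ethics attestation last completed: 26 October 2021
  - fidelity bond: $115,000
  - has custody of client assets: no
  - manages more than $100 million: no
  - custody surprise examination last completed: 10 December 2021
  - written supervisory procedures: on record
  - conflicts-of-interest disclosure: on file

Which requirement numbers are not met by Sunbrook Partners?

2, 7, 9, 11

1. fidelity bond $115,000 ≥ $100,000 → met
2. net capital $180,000 < $190,000 → not met
3. condition 'has custody of client assets' does not hold → requirement n/a → met
4. custody surprise examination 530 days ago vs limit 540 → met
5. best-execution review 339 days ago vs limit 365 → met
6. condition 'manages more than $100 million' does not hold → requirement n/a → met
7. code-of-ethics attestation 575 days ago vs limit 540 → not met
8. written supervisory procedures present → met
9. registered adviser representatives 1 < 2 → not met
10. conflicts-of-interest disclosure present → met
11. compliance program review 124 days ago vs limit 120 → not met
Not met: 2, 7, 9, 11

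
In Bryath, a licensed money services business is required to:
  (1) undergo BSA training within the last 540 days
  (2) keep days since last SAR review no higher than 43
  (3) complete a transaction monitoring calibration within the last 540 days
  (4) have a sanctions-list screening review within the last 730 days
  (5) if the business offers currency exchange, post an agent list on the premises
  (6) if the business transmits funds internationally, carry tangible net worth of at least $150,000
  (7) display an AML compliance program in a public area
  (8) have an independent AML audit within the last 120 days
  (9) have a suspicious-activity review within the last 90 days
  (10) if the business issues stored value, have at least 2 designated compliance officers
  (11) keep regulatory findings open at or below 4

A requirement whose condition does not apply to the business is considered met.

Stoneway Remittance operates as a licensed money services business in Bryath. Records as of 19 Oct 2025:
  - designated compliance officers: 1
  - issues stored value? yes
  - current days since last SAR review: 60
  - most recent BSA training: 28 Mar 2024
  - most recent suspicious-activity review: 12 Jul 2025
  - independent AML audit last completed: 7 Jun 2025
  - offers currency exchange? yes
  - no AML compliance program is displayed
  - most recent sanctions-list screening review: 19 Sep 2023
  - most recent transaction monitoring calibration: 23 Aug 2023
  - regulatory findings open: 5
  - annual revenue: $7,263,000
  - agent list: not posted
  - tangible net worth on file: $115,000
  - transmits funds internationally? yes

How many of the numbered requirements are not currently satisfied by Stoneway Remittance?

1. BSA training 570 days ago vs limit 540 → not met
2. days since last SAR review 60 > 43 → not met
3. transaction monitoring calibration 788 days ago vs limit 540 → not met
4. sanctions-list screening review 761 days ago vs limit 730 → not met
5. condition 'offers currency exchange' holds; agent list absent → not met
6. condition 'transmits funds internationally' holds; tangible net worth $115,000 < $150,000 → not met
7. AML compliance program absent → not met
8. independent AML audit 134 days ago vs limit 120 → not met
9. suspicious-activity review 99 days ago vs limit 90 → not met
10. condition 'issues stored value' holds; designated compliance officers 1 < 2 → not met
11. regulatory findings open 5 > 4 → not met
Not met: 11 of 11

11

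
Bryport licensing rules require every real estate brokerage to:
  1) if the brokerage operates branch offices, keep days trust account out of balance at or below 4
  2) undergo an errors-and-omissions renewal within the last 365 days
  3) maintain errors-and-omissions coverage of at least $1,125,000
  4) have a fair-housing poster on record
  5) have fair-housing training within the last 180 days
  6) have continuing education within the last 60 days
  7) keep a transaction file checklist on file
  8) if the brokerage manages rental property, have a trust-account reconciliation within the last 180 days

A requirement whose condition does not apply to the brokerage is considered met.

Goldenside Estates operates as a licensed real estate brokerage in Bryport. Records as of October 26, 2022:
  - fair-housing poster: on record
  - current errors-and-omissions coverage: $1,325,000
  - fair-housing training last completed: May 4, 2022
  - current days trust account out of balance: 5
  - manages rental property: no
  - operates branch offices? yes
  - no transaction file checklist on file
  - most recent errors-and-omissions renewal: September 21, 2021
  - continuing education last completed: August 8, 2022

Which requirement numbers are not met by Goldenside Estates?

1, 2, 6, 7

1. condition 'operates branch offices' holds; days trust account out of balance 5 > 4 → not met
2. errors-and-omissions renewal 400 days ago vs limit 365 → not met
3. errors-and-omissions coverage $1,325,000 ≥ $1,125,000 → met
4. fair-housing poster present → met
5. fair-housing training 175 days ago vs limit 180 → met
6. continuing education 79 days ago vs limit 60 → not met
7. transaction file checklist absent → not met
8. condition 'manages rental property' does not hold → requirement n/a → met
Not met: 1, 2, 6, 7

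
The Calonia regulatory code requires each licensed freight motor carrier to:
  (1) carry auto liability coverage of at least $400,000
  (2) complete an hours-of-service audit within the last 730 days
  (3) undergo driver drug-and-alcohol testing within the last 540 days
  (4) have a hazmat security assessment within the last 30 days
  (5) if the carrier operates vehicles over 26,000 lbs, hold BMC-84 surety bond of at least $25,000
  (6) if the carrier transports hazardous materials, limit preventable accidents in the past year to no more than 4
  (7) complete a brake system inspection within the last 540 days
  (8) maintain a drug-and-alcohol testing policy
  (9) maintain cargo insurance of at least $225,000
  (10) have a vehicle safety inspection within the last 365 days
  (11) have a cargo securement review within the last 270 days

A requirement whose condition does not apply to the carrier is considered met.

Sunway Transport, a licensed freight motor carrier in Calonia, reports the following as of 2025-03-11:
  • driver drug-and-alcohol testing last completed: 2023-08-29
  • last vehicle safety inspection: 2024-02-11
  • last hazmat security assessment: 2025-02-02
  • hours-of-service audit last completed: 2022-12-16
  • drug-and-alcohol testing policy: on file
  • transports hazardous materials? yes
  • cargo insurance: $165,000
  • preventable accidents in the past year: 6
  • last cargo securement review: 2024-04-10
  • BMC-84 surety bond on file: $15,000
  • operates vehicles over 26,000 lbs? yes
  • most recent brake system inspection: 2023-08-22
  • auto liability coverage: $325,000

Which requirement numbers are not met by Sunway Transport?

1, 2, 3, 4, 5, 6, 7, 9, 10, 11

1. auto liability coverage $325,000 < $400,000 → not met
2. hours-of-service audit 816 days ago vs limit 730 → not met
3. driver drug-and-alcohol testing 560 days ago vs limit 540 → not met
4. hazmat security assessment 37 days ago vs limit 30 → not met
5. condition 'operates vehicles over 26,000 lbs' holds; BMC-84 surety bond $15,000 < $25,000 → not met
6. condition 'transports hazardous materials' holds; preventable accidents in the past year 6 > 4 → not met
7. brake system inspection 567 days ago vs limit 540 → not met
8. drug-and-alcohol testing policy present → met
9. cargo insurance $165,000 < $225,000 → not met
10. vehicle safety inspection 394 days ago vs limit 365 → not met
11. cargo securement review 335 days ago vs limit 270 → not met
Not met: 1, 2, 3, 4, 5, 6, 7, 9, 10, 11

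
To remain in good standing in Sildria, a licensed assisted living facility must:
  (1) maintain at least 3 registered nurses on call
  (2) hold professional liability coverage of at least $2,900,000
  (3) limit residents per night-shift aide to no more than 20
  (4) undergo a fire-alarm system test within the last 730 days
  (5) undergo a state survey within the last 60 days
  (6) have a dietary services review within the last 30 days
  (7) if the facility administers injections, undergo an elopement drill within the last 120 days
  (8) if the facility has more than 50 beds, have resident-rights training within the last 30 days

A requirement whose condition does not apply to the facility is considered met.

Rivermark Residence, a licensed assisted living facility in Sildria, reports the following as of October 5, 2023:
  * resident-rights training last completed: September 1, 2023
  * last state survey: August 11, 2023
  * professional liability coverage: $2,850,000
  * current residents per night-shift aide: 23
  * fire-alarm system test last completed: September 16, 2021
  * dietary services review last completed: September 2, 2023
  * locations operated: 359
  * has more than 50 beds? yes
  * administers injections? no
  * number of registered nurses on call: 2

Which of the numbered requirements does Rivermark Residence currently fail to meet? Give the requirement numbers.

1, 2, 3, 4, 6, 8

1. registered nurses on call 2 < 3 → not met
2. professional liability coverage $2,850,000 < $2,900,000 → not met
3. residents per night-shift aide 23 > 20 → not met
4. fire-alarm system test 749 days ago vs limit 730 → not met
5. state survey 55 days ago vs limit 60 → met
6. dietary services review 33 days ago vs limit 30 → not met
7. condition 'administers injections' does not hold → requirement n/a → met
8. condition 'has more than 50 beds' holds; resident-rights training 34 days ago vs limit 30 → not met
Not met: 1, 2, 3, 4, 6, 8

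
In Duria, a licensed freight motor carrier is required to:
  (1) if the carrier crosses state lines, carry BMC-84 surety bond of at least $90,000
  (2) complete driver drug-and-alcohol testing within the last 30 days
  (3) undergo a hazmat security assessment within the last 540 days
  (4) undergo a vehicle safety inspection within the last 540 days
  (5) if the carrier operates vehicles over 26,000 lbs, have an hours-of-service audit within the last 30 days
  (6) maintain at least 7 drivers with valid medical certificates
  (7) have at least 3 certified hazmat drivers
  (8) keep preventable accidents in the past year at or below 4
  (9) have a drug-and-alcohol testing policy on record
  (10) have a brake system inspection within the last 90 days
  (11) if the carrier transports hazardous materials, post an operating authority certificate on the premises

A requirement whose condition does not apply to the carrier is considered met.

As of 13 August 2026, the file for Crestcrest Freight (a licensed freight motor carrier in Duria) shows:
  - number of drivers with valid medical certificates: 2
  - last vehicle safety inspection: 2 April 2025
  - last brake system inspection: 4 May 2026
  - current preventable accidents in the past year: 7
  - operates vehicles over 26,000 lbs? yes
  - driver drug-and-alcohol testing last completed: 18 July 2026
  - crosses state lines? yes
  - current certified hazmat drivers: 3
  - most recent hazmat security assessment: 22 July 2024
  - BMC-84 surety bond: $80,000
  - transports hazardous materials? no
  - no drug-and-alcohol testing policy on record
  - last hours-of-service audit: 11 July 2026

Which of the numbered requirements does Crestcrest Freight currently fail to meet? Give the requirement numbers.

1. condition 'crosses state lines' holds; BMC-84 surety bond $80,000 < $90,000 → not met
2. driver drug-and-alcohol testing 26 days ago vs limit 30 → met
3. hazmat security assessment 752 days ago vs limit 540 → not met
4. vehicle safety inspection 498 days ago vs limit 540 → met
5. condition 'operates vehicles over 26,000 lbs' holds; hours-of-service audit 33 days ago vs limit 30 → not met
6. drivers with valid medical certificates 2 < 7 → not met
7. certified hazmat drivers 3 ≥ 3 → met
8. preventable accidents in the past year 7 > 4 → not met
9. drug-and-alcohol testing policy absent → not met
10. brake system inspection 101 days ago vs limit 90 → not met
11. condition 'transports hazardous materials' does not hold → requirement n/a → met
Not met: 1, 3, 5, 6, 8, 9, 10

1, 3, 5, 6, 8, 9, 10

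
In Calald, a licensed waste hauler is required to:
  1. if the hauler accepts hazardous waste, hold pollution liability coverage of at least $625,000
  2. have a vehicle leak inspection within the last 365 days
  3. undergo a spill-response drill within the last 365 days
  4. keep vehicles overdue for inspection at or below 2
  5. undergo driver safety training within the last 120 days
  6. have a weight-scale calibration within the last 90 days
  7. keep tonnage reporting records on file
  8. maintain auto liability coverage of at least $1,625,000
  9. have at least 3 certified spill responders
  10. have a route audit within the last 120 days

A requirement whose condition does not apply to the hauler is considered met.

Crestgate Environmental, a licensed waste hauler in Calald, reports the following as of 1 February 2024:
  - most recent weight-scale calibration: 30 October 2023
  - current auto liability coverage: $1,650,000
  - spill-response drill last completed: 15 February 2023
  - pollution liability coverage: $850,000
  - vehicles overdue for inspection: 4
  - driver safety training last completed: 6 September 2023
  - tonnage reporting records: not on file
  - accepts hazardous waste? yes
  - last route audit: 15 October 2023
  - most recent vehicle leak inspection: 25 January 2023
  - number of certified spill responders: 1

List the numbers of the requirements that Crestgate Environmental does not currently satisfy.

1. condition 'accepts hazardous waste' holds; pollution liability coverage $850,000 ≥ $625,000 → met
2. vehicle leak inspection 372 days ago vs limit 365 → not met
3. spill-response drill 351 days ago vs limit 365 → met
4. vehicles overdue for inspection 4 > 2 → not met
5. driver safety training 148 days ago vs limit 120 → not met
6. weight-scale calibration 94 days ago vs limit 90 → not met
7. tonnage reporting records absent → not met
8. auto liability coverage $1,650,000 ≥ $1,625,000 → met
9. certified spill responders 1 < 3 → not met
10. route audit 109 days ago vs limit 120 → met
Not met: 2, 4, 5, 6, 7, 9

2, 4, 5, 6, 7, 9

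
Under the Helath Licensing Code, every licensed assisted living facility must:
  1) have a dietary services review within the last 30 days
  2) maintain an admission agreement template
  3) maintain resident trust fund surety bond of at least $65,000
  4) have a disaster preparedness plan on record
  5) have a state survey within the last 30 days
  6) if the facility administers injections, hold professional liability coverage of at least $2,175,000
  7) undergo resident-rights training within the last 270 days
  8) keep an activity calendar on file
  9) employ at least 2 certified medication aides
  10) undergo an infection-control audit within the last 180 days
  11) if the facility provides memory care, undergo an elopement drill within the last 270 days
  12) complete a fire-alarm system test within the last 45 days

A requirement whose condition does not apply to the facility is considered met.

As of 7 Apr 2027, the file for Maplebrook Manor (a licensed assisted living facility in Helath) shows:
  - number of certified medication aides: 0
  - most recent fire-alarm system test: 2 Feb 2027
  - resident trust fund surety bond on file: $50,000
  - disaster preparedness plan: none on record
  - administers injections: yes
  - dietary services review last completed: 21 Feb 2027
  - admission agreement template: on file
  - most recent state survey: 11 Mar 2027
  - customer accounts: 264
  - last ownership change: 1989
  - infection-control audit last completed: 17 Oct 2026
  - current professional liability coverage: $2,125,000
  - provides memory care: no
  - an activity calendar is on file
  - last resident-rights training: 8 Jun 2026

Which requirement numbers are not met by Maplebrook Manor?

1, 3, 4, 6, 7, 9, 12

1. dietary services review 45 days ago vs limit 30 → not met
2. admission agreement template present → met
3. resident trust fund surety bond $50,000 < $65,000 → not met
4. disaster preparedness plan absent → not met
5. state survey 27 days ago vs limit 30 → met
6. condition 'administers injections' holds; professional liability coverage $2,125,000 < $2,175,000 → not met
7. resident-rights training 303 days ago vs limit 270 → not met
8. activity calendar present → met
9. certified medication aides 0 < 2 → not met
10. infection-control audit 172 days ago vs limit 180 → met
11. condition 'provides memory care' does not hold → requirement n/a → met
12. fire-alarm system test 64 days ago vs limit 45 → not met
Not met: 1, 3, 4, 6, 7, 9, 12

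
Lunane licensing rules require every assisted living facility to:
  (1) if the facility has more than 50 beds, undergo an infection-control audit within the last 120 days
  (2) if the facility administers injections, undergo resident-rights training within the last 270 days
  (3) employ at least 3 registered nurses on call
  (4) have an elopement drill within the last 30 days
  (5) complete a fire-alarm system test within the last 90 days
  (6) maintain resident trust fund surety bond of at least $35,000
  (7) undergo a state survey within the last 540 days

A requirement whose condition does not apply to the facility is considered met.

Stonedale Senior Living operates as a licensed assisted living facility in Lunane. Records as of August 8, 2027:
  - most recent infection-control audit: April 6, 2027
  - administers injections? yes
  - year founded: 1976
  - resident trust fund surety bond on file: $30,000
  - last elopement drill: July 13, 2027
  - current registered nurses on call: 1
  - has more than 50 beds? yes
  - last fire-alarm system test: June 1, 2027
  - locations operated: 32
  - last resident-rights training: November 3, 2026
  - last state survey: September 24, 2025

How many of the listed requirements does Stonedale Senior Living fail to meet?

1. condition 'has more than 50 beds' holds; infection-control audit 124 days ago vs limit 120 → not met
2. condition 'administers injections' holds; resident-rights training 278 days ago vs limit 270 → not met
3. registered nurses on call 1 < 3 → not met
4. elopement drill 26 days ago vs limit 30 → met
5. fire-alarm system test 68 days ago vs limit 90 → met
6. resident trust fund surety bond $30,000 < $35,000 → not met
7. state survey 683 days ago vs limit 540 → not met
Not met: 5 of 7

5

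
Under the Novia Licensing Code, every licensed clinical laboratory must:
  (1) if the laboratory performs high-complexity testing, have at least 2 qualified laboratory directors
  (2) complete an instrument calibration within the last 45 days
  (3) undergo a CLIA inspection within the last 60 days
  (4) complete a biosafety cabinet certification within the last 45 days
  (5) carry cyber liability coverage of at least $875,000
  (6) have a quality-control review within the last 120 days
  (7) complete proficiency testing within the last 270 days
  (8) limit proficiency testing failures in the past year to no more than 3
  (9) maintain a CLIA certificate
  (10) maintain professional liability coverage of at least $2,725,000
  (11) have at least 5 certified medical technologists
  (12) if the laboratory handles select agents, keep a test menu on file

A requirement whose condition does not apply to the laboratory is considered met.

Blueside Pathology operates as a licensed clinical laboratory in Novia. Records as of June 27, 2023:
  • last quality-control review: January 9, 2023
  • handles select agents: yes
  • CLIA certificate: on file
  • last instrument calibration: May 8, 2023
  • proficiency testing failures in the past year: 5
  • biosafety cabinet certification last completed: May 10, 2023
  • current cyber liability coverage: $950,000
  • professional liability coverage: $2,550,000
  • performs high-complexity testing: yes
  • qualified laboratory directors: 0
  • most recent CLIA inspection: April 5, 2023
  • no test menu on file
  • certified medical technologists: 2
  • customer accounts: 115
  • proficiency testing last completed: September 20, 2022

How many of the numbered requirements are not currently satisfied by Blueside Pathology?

10

1. condition 'performs high-complexity testing' holds; qualified laboratory directors 0 < 2 → not met
2. instrument calibration 50 days ago vs limit 45 → not met
3. CLIA inspection 83 days ago vs limit 60 → not met
4. biosafety cabinet certification 48 days ago vs limit 45 → not met
5. cyber liability coverage $950,000 ≥ $875,000 → met
6. quality-control review 169 days ago vs limit 120 → not met
7. proficiency testing 280 days ago vs limit 270 → not met
8. proficiency testing failures in the past year 5 > 3 → not met
9. CLIA certificate present → met
10. professional liability coverage $2,550,000 < $2,725,000 → not met
11. certified medical technologists 2 < 5 → not met
12. condition 'handles select agents' holds; test menu absent → not met
Not met: 10 of 12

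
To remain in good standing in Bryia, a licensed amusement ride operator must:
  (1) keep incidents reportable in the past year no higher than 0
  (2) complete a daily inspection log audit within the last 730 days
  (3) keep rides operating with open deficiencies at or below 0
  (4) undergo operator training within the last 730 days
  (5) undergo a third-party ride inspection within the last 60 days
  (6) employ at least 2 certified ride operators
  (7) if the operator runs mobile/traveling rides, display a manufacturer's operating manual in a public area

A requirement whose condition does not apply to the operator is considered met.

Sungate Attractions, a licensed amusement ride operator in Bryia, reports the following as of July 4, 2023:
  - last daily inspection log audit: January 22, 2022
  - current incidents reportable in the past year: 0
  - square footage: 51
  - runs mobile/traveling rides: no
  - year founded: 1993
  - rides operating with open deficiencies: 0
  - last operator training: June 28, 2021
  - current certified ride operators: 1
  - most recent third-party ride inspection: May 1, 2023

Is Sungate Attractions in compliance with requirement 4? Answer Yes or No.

No

4. operator training 736 days ago vs limit 730 → not met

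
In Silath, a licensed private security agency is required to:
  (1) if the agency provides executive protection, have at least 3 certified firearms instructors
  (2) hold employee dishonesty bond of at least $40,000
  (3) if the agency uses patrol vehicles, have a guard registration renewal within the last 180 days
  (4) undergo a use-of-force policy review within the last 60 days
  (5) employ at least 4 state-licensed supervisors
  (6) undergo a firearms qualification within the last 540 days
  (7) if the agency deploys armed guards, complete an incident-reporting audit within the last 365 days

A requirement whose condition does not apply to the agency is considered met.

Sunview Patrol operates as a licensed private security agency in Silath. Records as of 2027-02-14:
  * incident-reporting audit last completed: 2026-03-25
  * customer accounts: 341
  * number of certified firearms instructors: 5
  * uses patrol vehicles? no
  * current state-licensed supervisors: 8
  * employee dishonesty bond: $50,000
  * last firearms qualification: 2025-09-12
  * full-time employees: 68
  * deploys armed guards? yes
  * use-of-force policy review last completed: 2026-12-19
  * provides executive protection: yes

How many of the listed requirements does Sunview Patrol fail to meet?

0

1. condition 'provides executive protection' holds; certified firearms instructors 5 ≥ 3 → met
2. employee dishonesty bond $50,000 ≥ $40,000 → met
3. condition 'uses patrol vehicles' does not hold → requirement n/a → met
4. use-of-force policy review 57 days ago vs limit 60 → met
5. state-licensed supervisors 8 ≥ 4 → met
6. firearms qualification 520 days ago vs limit 540 → met
7. condition 'deploys armed guards' holds; incident-reporting audit 326 days ago vs limit 365 → met
Not met: 0 of 7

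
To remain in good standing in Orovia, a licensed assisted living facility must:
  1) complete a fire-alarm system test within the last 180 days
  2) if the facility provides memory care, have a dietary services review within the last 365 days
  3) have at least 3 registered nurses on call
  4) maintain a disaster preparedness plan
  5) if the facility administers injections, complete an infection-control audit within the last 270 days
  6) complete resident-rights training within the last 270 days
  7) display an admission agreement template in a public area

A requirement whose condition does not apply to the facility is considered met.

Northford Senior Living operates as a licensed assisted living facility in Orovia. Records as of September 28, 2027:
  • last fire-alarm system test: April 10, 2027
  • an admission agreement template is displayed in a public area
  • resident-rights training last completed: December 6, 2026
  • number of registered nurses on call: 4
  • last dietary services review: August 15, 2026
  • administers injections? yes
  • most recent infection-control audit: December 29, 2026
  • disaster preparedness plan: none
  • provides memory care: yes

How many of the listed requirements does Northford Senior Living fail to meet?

1. fire-alarm system test 171 days ago vs limit 180 → met
2. condition 'provides memory care' holds; dietary services review 409 days ago vs limit 365 → not met
3. registered nurses on call 4 ≥ 3 → met
4. disaster preparedness plan absent → not met
5. condition 'administers injections' holds; infection-control audit 273 days ago vs limit 270 → not met
6. resident-rights training 296 days ago vs limit 270 → not met
7. admission agreement template present → met
Not met: 4 of 7

4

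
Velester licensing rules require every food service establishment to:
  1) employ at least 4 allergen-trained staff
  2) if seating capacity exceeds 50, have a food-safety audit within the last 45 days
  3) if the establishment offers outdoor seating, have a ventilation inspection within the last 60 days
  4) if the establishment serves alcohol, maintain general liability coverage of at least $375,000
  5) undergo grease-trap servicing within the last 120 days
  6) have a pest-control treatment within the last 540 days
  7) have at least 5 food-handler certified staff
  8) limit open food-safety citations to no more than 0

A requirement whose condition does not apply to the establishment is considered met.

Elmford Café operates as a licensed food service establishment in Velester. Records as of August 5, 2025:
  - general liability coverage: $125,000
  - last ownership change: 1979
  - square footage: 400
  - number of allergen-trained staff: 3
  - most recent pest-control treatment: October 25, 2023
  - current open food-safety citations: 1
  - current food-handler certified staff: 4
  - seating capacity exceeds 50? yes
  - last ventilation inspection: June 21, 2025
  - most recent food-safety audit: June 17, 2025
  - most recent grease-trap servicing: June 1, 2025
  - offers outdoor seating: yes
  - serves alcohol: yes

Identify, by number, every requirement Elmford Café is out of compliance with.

1, 2, 4, 6, 7, 8

1. allergen-trained staff 3 < 4 → not met
2. condition 'seating capacity exceeds 50' holds; food-safety audit 49 days ago vs limit 45 → not met
3. condition 'offers outdoor seating' holds; ventilation inspection 45 days ago vs limit 60 → met
4. condition 'serves alcohol' holds; general liability coverage $125,000 < $375,000 → not met
5. grease-trap servicing 65 days ago vs limit 120 → met
6. pest-control treatment 650 days ago vs limit 540 → not met
7. food-handler certified staff 4 < 5 → not met
8. open food-safety citations 1 > 0 → not met
Not met: 1, 2, 4, 6, 7, 8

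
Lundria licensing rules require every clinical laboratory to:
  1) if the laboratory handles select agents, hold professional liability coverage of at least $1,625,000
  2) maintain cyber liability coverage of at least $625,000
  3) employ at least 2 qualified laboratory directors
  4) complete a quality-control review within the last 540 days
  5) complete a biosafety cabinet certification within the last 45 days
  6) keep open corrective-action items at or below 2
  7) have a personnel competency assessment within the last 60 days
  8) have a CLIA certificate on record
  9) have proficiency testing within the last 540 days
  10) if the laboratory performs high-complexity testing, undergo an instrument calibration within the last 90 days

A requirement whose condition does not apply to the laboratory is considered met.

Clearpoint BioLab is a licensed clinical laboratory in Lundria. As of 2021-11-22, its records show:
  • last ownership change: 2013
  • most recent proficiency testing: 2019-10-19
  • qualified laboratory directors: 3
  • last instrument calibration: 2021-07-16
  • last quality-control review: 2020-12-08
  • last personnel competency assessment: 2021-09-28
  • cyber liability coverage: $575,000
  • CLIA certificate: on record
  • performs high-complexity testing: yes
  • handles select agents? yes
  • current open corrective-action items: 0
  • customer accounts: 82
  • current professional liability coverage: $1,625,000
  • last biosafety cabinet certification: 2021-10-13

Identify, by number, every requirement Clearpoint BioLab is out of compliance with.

2, 9, 10

1. condition 'handles select agents' holds; professional liability coverage $1,625,000 ≥ $1,625,000 → met
2. cyber liability coverage $575,000 < $625,000 → not met
3. qualified laboratory directors 3 ≥ 2 → met
4. quality-control review 349 days ago vs limit 540 → met
5. biosafety cabinet certification 40 days ago vs limit 45 → met
6. open corrective-action items 0 ≤ 2 → met
7. personnel competency assessment 55 days ago vs limit 60 → met
8. CLIA certificate present → met
9. proficiency testing 765 days ago vs limit 540 → not met
10. condition 'performs high-complexity testing' holds; instrument calibration 129 days ago vs limit 90 → not met
Not met: 2, 9, 10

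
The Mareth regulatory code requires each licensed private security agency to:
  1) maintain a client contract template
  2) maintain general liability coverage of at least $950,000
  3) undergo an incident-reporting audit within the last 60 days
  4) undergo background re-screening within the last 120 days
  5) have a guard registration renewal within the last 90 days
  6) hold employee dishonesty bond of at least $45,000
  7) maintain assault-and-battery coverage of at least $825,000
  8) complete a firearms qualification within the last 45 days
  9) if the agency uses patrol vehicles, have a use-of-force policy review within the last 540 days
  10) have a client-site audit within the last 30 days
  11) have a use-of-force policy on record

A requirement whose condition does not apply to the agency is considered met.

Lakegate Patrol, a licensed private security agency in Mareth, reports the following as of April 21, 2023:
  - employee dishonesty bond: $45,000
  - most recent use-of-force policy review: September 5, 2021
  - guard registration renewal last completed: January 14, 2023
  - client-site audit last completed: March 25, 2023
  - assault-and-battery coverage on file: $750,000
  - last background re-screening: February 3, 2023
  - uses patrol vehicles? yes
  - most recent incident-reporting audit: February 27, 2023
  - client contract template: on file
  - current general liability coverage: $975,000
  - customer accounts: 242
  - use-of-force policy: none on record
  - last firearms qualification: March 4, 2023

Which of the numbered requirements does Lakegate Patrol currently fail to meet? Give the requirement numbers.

1. client contract template present → met
2. general liability coverage $975,000 ≥ $950,000 → met
3. incident-reporting audit 53 days ago vs limit 60 → met
4. background re-screening 77 days ago vs limit 120 → met
5. guard registration renewal 97 days ago vs limit 90 → not met
6. employee dishonesty bond $45,000 ≥ $45,000 → met
7. assault-and-battery coverage $750,000 < $825,000 → not met
8. firearms qualification 48 days ago vs limit 45 → not met
9. condition 'uses patrol vehicles' holds; use-of-force policy review 593 days ago vs limit 540 → not met
10. client-site audit 27 days ago vs limit 30 → met
11. use-of-force policy absent → not met
Not met: 5, 7, 8, 9, 11

5, 7, 8, 9, 11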